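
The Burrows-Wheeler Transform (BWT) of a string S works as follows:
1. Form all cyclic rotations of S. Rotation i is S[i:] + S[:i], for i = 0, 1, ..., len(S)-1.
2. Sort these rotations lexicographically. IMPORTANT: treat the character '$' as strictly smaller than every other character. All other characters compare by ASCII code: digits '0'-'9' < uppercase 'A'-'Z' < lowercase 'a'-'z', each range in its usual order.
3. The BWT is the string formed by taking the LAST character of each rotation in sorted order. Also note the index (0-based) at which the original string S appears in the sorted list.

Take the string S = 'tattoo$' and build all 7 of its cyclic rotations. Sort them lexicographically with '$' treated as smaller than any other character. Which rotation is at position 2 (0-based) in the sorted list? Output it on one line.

Answer: o$tatto

Derivation:
All 7 rotations (rotation i = S[i:]+S[:i]):
  rot[0] = tattoo$
  rot[1] = attoo$t
  rot[2] = ttoo$ta
  rot[3] = too$tat
  rot[4] = oo$tatt
  rot[5] = o$tatto
  rot[6] = $tattoo
Sorted (with $ < everything):
  sorted[0] = $tattoo
  sorted[1] = attoo$t
  sorted[2] = o$tatto
  sorted[3] = oo$tatt
  sorted[4] = tattoo$
  sorted[5] = too$tat
  sorted[6] = ttoo$ta
sorted[2] = o$tatto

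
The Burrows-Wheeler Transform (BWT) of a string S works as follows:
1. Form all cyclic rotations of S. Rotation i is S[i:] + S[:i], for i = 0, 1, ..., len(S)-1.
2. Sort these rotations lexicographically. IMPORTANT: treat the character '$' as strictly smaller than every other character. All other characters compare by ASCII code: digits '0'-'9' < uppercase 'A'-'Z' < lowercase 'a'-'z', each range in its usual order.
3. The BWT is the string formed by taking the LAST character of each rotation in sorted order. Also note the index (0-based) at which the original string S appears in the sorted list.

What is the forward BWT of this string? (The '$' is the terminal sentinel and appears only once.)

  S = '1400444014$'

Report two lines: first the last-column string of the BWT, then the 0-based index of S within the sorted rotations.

All 11 rotations (rotation i = S[i:]+S[:i]):
  rot[0] = 1400444014$
  rot[1] = 400444014$1
  rot[2] = 00444014$14
  rot[3] = 0444014$140
  rot[4] = 444014$1400
  rot[5] = 44014$14004
  rot[6] = 4014$140044
  rot[7] = 014$1400444
  rot[8] = 14$14004440
  rot[9] = 4$140044401
  rot[10] = $1400444014
Sorted (with $ < everything):
  sorted[0] = $1400444014  (last char: '4')
  sorted[1] = 00444014$14  (last char: '4')
  sorted[2] = 014$1400444  (last char: '4')
  sorted[3] = 0444014$140  (last char: '0')
  sorted[4] = 14$14004440  (last char: '0')
  sorted[5] = 1400444014$  (last char: '$')
  sorted[6] = 4$140044401  (last char: '1')
  sorted[7] = 400444014$1  (last char: '1')
  sorted[8] = 4014$140044  (last char: '4')
  sorted[9] = 44014$14004  (last char: '4')
  sorted[10] = 444014$1400  (last char: '0')
Last column: 44400$11440
Original string S is at sorted index 5

Answer: 44400$11440
5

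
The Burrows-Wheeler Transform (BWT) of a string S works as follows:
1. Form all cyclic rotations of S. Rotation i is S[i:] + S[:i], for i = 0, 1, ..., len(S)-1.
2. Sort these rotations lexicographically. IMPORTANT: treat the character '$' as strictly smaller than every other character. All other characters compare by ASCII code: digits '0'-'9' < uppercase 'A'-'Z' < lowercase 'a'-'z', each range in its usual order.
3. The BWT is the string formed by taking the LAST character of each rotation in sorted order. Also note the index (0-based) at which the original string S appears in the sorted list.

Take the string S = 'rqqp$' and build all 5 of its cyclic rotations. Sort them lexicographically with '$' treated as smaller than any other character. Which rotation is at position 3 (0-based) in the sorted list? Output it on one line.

Answer: qqp$r

Derivation:
All 5 rotations (rotation i = S[i:]+S[:i]):
  rot[0] = rqqp$
  rot[1] = qqp$r
  rot[2] = qp$rq
  rot[3] = p$rqq
  rot[4] = $rqqp
Sorted (with $ < everything):
  sorted[0] = $rqqp
  sorted[1] = p$rqq
  sorted[2] = qp$rq
  sorted[3] = qqp$r
  sorted[4] = rqqp$
sorted[3] = qqp$r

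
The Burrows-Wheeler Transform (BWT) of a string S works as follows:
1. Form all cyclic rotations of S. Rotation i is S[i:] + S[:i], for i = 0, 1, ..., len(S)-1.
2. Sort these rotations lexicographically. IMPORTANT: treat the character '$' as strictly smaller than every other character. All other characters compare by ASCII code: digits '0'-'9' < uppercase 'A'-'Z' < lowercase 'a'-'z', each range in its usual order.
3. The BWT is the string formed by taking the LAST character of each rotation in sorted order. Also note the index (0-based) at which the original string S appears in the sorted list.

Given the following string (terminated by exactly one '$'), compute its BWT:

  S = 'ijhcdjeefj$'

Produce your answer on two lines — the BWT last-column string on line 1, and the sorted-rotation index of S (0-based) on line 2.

All 11 rotations (rotation i = S[i:]+S[:i]):
  rot[0] = ijhcdjeefj$
  rot[1] = jhcdjeefj$i
  rot[2] = hcdjeefj$ij
  rot[3] = cdjeefj$ijh
  rot[4] = djeefj$ijhc
  rot[5] = jeefj$ijhcd
  rot[6] = eefj$ijhcdj
  rot[7] = efj$ijhcdje
  rot[8] = fj$ijhcdjee
  rot[9] = j$ijhcdjeef
  rot[10] = $ijhcdjeefj
Sorted (with $ < everything):
  sorted[0] = $ijhcdjeefj  (last char: 'j')
  sorted[1] = cdjeefj$ijh  (last char: 'h')
  sorted[2] = djeefj$ijhc  (last char: 'c')
  sorted[3] = eefj$ijhcdj  (last char: 'j')
  sorted[4] = efj$ijhcdje  (last char: 'e')
  sorted[5] = fj$ijhcdjee  (last char: 'e')
  sorted[6] = hcdjeefj$ij  (last char: 'j')
  sorted[7] = ijhcdjeefj$  (last char: '$')
  sorted[8] = j$ijhcdjeef  (last char: 'f')
  sorted[9] = jeefj$ijhcd  (last char: 'd')
  sorted[10] = jhcdjeefj$i  (last char: 'i')
Last column: jhcjeej$fdi
Original string S is at sorted index 7

Answer: jhcjeej$fdi
7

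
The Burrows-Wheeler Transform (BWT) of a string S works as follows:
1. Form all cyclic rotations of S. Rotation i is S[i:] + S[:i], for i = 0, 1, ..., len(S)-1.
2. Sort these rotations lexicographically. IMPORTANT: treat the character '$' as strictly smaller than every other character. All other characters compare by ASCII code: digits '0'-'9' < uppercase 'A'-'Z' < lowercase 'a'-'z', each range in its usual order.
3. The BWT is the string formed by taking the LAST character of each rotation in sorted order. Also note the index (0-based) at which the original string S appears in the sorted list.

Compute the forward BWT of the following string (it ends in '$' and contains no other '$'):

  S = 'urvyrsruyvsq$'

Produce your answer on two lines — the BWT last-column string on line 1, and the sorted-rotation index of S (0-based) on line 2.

All 13 rotations (rotation i = S[i:]+S[:i]):
  rot[0] = urvyrsruyvsq$
  rot[1] = rvyrsruyvsq$u
  rot[2] = vyrsruyvsq$ur
  rot[3] = yrsruyvsq$urv
  rot[4] = rsruyvsq$urvy
  rot[5] = sruyvsq$urvyr
  rot[6] = ruyvsq$urvyrs
  rot[7] = uyvsq$urvyrsr
  rot[8] = yvsq$urvyrsru
  rot[9] = vsq$urvyrsruy
  rot[10] = sq$urvyrsruyv
  rot[11] = q$urvyrsruyvs
  rot[12] = $urvyrsruyvsq
Sorted (with $ < everything):
  sorted[0] = $urvyrsruyvsq  (last char: 'q')
  sorted[1] = q$urvyrsruyvs  (last char: 's')
  sorted[2] = rsruyvsq$urvy  (last char: 'y')
  sorted[3] = ruyvsq$urvyrs  (last char: 's')
  sorted[4] = rvyrsruyvsq$u  (last char: 'u')
  sorted[5] = sq$urvyrsruyv  (last char: 'v')
  sorted[6] = sruyvsq$urvyr  (last char: 'r')
  sorted[7] = urvyrsruyvsq$  (last char: '$')
  sorted[8] = uyvsq$urvyrsr  (last char: 'r')
  sorted[9] = vsq$urvyrsruy  (last char: 'y')
  sorted[10] = vyrsruyvsq$ur  (last char: 'r')
  sorted[11] = yrsruyvsq$urv  (last char: 'v')
  sorted[12] = yvsq$urvyrsru  (last char: 'u')
Last column: qsysuvr$ryrvu
Original string S is at sorted index 7

Answer: qsysuvr$ryrvu
7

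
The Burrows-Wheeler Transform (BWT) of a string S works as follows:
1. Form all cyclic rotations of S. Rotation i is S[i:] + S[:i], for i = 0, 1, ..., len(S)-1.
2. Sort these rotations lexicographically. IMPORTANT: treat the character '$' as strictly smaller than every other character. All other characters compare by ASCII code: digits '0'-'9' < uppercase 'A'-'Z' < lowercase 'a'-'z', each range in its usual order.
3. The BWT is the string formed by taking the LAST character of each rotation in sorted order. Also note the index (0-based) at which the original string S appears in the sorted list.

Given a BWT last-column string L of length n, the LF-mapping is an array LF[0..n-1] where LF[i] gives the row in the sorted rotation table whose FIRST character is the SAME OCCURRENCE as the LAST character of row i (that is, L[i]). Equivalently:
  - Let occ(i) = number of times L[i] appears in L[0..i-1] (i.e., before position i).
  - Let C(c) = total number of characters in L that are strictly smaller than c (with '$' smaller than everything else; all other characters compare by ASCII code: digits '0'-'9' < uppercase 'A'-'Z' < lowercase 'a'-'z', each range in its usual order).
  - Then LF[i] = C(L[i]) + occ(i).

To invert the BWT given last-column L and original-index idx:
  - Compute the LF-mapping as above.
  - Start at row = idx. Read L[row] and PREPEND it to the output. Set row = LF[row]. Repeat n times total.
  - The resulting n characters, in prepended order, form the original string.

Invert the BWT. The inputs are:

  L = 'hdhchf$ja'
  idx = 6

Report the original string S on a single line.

Answer: hcdajhfh$

Derivation:
LF mapping: 5 3 6 2 7 4 0 8 1
Walk LF starting at row 6, prepending L[row]:
  step 1: row=6, L[6]='$', prepend. Next row=LF[6]=0
  step 2: row=0, L[0]='h', prepend. Next row=LF[0]=5
  step 3: row=5, L[5]='f', prepend. Next row=LF[5]=4
  step 4: row=4, L[4]='h', prepend. Next row=LF[4]=7
  step 5: row=7, L[7]='j', prepend. Next row=LF[7]=8
  step 6: row=8, L[8]='a', prepend. Next row=LF[8]=1
  step 7: row=1, L[1]='d', prepend. Next row=LF[1]=3
  step 8: row=3, L[3]='c', prepend. Next row=LF[3]=2
  step 9: row=2, L[2]='h', prepend. Next row=LF[2]=6
Reversed output: hcdajhfh$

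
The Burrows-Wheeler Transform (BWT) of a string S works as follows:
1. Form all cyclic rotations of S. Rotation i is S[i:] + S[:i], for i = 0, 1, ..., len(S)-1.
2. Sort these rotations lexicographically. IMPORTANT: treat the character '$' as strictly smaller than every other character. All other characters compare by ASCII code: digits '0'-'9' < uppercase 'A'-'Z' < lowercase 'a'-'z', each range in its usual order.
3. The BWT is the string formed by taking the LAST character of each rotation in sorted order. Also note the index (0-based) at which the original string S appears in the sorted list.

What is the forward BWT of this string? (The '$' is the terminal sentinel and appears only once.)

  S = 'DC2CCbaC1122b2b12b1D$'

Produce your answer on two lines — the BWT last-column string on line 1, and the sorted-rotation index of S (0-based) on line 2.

Answer: DC1bb1Cb12aD2C1$b222C
15

Derivation:
All 21 rotations (rotation i = S[i:]+S[:i]):
  rot[0] = DC2CCbaC1122b2b12b1D$
  rot[1] = C2CCbaC1122b2b12b1D$D
  rot[2] = 2CCbaC1122b2b12b1D$DC
  rot[3] = CCbaC1122b2b12b1D$DC2
  rot[4] = CbaC1122b2b12b1D$DC2C
  rot[5] = baC1122b2b12b1D$DC2CC
  rot[6] = aC1122b2b12b1D$DC2CCb
  rot[7] = C1122b2b12b1D$DC2CCba
  rot[8] = 1122b2b12b1D$DC2CCbaC
  rot[9] = 122b2b12b1D$DC2CCbaC1
  rot[10] = 22b2b12b1D$DC2CCbaC11
  rot[11] = 2b2b12b1D$DC2CCbaC112
  rot[12] = b2b12b1D$DC2CCbaC1122
  rot[13] = 2b12b1D$DC2CCbaC1122b
  rot[14] = b12b1D$DC2CCbaC1122b2
  rot[15] = 12b1D$DC2CCbaC1122b2b
  rot[16] = 2b1D$DC2CCbaC1122b2b1
  rot[17] = b1D$DC2CCbaC1122b2b12
  rot[18] = 1D$DC2CCbaC1122b2b12b
  rot[19] = D$DC2CCbaC1122b2b12b1
  rot[20] = $DC2CCbaC1122b2b12b1D
Sorted (with $ < everything):
  sorted[0] = $DC2CCbaC1122b2b12b1D  (last char: 'D')
  sorted[1] = 1122b2b12b1D$DC2CCbaC  (last char: 'C')
  sorted[2] = 122b2b12b1D$DC2CCbaC1  (last char: '1')
  sorted[3] = 12b1D$DC2CCbaC1122b2b  (last char: 'b')
  sorted[4] = 1D$DC2CCbaC1122b2b12b  (last char: 'b')
  sorted[5] = 22b2b12b1D$DC2CCbaC11  (last char: '1')
  sorted[6] = 2CCbaC1122b2b12b1D$DC  (last char: 'C')
  sorted[7] = 2b12b1D$DC2CCbaC1122b  (last char: 'b')
  sorted[8] = 2b1D$DC2CCbaC1122b2b1  (last char: '1')
  sorted[9] = 2b2b12b1D$DC2CCbaC112  (last char: '2')
  sorted[10] = C1122b2b12b1D$DC2CCba  (last char: 'a')
  sorted[11] = C2CCbaC1122b2b12b1D$D  (last char: 'D')
  sorted[12] = CCbaC1122b2b12b1D$DC2  (last char: '2')
  sorted[13] = CbaC1122b2b12b1D$DC2C  (last char: 'C')
  sorted[14] = D$DC2CCbaC1122b2b12b1  (last char: '1')
  sorted[15] = DC2CCbaC1122b2b12b1D$  (last char: '$')
  sorted[16] = aC1122b2b12b1D$DC2CCb  (last char: 'b')
  sorted[17] = b12b1D$DC2CCbaC1122b2  (last char: '2')
  sorted[18] = b1D$DC2CCbaC1122b2b12  (last char: '2')
  sorted[19] = b2b12b1D$DC2CCbaC1122  (last char: '2')
  sorted[20] = baC1122b2b12b1D$DC2CC  (last char: 'C')
Last column: DC1bb1Cb12aD2C1$b222C
Original string S is at sorted index 15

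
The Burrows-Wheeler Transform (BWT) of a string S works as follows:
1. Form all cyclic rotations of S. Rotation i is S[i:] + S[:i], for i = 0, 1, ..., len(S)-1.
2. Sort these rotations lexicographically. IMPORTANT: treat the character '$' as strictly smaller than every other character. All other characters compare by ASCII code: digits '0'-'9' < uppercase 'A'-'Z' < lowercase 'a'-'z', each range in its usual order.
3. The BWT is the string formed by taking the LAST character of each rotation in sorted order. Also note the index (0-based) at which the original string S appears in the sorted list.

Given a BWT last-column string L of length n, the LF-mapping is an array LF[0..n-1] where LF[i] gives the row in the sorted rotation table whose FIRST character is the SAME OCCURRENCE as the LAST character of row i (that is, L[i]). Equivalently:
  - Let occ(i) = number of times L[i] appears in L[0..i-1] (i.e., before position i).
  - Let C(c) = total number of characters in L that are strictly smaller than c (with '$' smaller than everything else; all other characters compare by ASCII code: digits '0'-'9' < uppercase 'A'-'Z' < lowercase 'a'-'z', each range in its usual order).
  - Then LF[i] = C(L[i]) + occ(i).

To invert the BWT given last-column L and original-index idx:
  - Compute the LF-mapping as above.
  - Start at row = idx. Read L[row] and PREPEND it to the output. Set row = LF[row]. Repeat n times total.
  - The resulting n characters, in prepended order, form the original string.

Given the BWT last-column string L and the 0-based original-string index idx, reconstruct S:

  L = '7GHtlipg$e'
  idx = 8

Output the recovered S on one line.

LF mapping: 1 2 3 9 7 6 8 5 0 4
Walk LF starting at row 8, prepending L[row]:
  step 1: row=8, L[8]='$', prepend. Next row=LF[8]=0
  step 2: row=0, L[0]='7', prepend. Next row=LF[0]=1
  step 3: row=1, L[1]='G', prepend. Next row=LF[1]=2
  step 4: row=2, L[2]='H', prepend. Next row=LF[2]=3
  step 5: row=3, L[3]='t', prepend. Next row=LF[3]=9
  step 6: row=9, L[9]='e', prepend. Next row=LF[9]=4
  step 7: row=4, L[4]='l', prepend. Next row=LF[4]=7
  step 8: row=7, L[7]='g', prepend. Next row=LF[7]=5
  step 9: row=5, L[5]='i', prepend. Next row=LF[5]=6
  step 10: row=6, L[6]='p', prepend. Next row=LF[6]=8
Reversed output: pigletHG7$

Answer: pigletHG7$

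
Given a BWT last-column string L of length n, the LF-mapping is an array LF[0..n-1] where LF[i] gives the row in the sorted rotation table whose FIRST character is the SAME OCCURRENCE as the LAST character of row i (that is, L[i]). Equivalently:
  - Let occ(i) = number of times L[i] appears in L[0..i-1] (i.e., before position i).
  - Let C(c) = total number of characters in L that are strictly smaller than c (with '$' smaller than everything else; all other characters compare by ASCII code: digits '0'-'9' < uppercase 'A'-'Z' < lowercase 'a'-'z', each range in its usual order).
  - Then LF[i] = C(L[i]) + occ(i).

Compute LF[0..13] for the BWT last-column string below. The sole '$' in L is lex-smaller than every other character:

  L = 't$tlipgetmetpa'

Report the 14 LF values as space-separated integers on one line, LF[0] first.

Answer: 10 0 11 6 5 8 4 2 12 7 3 13 9 1

Derivation:
Char counts: '$':1, 'a':1, 'e':2, 'g':1, 'i':1, 'l':1, 'm':1, 'p':2, 't':4
C (first-col start): C('$')=0, C('a')=1, C('e')=2, C('g')=4, C('i')=5, C('l')=6, C('m')=7, C('p')=8, C('t')=10
L[0]='t': occ=0, LF[0]=C('t')+0=10+0=10
L[1]='$': occ=0, LF[1]=C('$')+0=0+0=0
L[2]='t': occ=1, LF[2]=C('t')+1=10+1=11
L[3]='l': occ=0, LF[3]=C('l')+0=6+0=6
L[4]='i': occ=0, LF[4]=C('i')+0=5+0=5
L[5]='p': occ=0, LF[5]=C('p')+0=8+0=8
L[6]='g': occ=0, LF[6]=C('g')+0=4+0=4
L[7]='e': occ=0, LF[7]=C('e')+0=2+0=2
L[8]='t': occ=2, LF[8]=C('t')+2=10+2=12
L[9]='m': occ=0, LF[9]=C('m')+0=7+0=7
L[10]='e': occ=1, LF[10]=C('e')+1=2+1=3
L[11]='t': occ=3, LF[11]=C('t')+3=10+3=13
L[12]='p': occ=1, LF[12]=C('p')+1=8+1=9
L[13]='a': occ=0, LF[13]=C('a')+0=1+0=1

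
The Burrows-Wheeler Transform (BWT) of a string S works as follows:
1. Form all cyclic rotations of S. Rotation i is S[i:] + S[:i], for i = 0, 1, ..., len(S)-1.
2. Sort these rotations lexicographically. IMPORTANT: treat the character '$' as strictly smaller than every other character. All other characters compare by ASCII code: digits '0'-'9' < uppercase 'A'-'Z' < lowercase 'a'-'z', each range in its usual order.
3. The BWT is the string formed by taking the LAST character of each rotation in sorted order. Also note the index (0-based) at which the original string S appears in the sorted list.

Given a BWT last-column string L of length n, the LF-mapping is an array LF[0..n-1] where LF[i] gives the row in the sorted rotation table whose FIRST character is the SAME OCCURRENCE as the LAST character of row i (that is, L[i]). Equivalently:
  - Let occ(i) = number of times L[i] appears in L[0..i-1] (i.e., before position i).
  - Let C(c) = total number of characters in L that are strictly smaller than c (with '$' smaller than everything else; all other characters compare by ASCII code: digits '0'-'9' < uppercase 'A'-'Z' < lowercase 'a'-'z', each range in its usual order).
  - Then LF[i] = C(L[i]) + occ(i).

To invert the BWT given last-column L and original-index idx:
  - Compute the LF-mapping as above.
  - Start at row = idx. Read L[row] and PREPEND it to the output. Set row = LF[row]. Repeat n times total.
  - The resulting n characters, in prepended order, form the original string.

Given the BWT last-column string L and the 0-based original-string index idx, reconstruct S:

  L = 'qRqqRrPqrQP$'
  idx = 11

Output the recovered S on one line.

LF mapping: 6 4 7 8 5 10 1 9 11 3 2 0
Walk LF starting at row 11, prepending L[row]:
  step 1: row=11, L[11]='$', prepend. Next row=LF[11]=0
  step 2: row=0, L[0]='q', prepend. Next row=LF[0]=6
  step 3: row=6, L[6]='P', prepend. Next row=LF[6]=1
  step 4: row=1, L[1]='R', prepend. Next row=LF[1]=4
  step 5: row=4, L[4]='R', prepend. Next row=LF[4]=5
  step 6: row=5, L[5]='r', prepend. Next row=LF[5]=10
  step 7: row=10, L[10]='P', prepend. Next row=LF[10]=2
  step 8: row=2, L[2]='q', prepend. Next row=LF[2]=7
  step 9: row=7, L[7]='q', prepend. Next row=LF[7]=9
  step 10: row=9, L[9]='Q', prepend. Next row=LF[9]=3
  step 11: row=3, L[3]='q', prepend. Next row=LF[3]=8
  step 12: row=8, L[8]='r', prepend. Next row=LF[8]=11
Reversed output: rqQqqPrRRPq$

Answer: rqQqqPrRRPq$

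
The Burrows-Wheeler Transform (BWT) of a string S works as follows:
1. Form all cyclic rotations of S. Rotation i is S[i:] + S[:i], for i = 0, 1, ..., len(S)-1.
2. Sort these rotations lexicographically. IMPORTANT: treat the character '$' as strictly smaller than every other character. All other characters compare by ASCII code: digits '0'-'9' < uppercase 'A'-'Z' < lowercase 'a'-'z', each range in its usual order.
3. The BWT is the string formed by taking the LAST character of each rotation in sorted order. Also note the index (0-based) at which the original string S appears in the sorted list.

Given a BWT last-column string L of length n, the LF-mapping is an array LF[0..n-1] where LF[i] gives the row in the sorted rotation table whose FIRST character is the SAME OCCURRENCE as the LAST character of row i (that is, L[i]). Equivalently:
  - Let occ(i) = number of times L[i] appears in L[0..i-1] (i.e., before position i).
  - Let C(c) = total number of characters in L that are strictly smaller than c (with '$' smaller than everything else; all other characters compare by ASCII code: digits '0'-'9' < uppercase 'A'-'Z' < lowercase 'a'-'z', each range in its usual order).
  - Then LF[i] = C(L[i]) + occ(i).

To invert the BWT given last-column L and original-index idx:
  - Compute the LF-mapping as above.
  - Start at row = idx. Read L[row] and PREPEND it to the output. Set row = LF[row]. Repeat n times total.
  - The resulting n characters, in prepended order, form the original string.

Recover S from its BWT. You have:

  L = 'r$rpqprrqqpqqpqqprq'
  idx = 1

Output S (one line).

Answer: ppqqrpprqpqrrqqqqr$

Derivation:
LF mapping: 14 0 15 1 6 2 16 17 7 8 3 9 10 4 11 12 5 18 13
Walk LF starting at row 1, prepending L[row]:
  step 1: row=1, L[1]='$', prepend. Next row=LF[1]=0
  step 2: row=0, L[0]='r', prepend. Next row=LF[0]=14
  step 3: row=14, L[14]='q', prepend. Next row=LF[14]=11
  step 4: row=11, L[11]='q', prepend. Next row=LF[11]=9
  step 5: row=9, L[9]='q', prepend. Next row=LF[9]=8
  step 6: row=8, L[8]='q', prepend. Next row=LF[8]=7
  step 7: row=7, L[7]='r', prepend. Next row=LF[7]=17
  step 8: row=17, L[17]='r', prepend. Next row=LF[17]=18
  step 9: row=18, L[18]='q', prepend. Next row=LF[18]=13
  step 10: row=13, L[13]='p', prepend. Next row=LF[13]=4
  step 11: row=4, L[4]='q', prepend. Next row=LF[4]=6
  step 12: row=6, L[6]='r', prepend. Next row=LF[6]=16
  step 13: row=16, L[16]='p', prepend. Next row=LF[16]=5
  step 14: row=5, L[5]='p', prepend. Next row=LF[5]=2
  step 15: row=2, L[2]='r', prepend. Next row=LF[2]=15
  step 16: row=15, L[15]='q', prepend. Next row=LF[15]=12
  step 17: row=12, L[12]='q', prepend. Next row=LF[12]=10
  step 18: row=10, L[10]='p', prepend. Next row=LF[10]=3
  step 19: row=3, L[3]='p', prepend. Next row=LF[3]=1
Reversed output: ppqqrpprqpqrrqqqqr$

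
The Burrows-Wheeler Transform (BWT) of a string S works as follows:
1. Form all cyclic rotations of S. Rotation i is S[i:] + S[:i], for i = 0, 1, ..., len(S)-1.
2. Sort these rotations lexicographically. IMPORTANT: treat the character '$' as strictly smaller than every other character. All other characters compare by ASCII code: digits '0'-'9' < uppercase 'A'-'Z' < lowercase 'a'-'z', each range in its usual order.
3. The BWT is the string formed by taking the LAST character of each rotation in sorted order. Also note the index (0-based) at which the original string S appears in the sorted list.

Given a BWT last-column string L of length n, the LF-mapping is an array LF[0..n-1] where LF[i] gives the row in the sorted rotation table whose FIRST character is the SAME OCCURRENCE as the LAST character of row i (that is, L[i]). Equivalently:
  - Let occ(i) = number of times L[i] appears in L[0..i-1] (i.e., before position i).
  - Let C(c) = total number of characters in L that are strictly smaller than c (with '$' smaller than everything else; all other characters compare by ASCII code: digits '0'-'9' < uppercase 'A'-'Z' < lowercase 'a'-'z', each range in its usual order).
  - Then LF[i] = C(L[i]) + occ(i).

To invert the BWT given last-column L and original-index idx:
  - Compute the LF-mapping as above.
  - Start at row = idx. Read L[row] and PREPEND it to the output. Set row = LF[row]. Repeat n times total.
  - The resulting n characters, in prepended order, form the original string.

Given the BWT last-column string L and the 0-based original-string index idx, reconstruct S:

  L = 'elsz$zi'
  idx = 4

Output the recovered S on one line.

LF mapping: 1 3 4 5 0 6 2
Walk LF starting at row 4, prepending L[row]:
  step 1: row=4, L[4]='$', prepend. Next row=LF[4]=0
  step 2: row=0, L[0]='e', prepend. Next row=LF[0]=1
  step 3: row=1, L[1]='l', prepend. Next row=LF[1]=3
  step 4: row=3, L[3]='z', prepend. Next row=LF[3]=5
  step 5: row=5, L[5]='z', prepend. Next row=LF[5]=6
  step 6: row=6, L[6]='i', prepend. Next row=LF[6]=2
  step 7: row=2, L[2]='s', prepend. Next row=LF[2]=4
Reversed output: sizzle$

Answer: sizzle$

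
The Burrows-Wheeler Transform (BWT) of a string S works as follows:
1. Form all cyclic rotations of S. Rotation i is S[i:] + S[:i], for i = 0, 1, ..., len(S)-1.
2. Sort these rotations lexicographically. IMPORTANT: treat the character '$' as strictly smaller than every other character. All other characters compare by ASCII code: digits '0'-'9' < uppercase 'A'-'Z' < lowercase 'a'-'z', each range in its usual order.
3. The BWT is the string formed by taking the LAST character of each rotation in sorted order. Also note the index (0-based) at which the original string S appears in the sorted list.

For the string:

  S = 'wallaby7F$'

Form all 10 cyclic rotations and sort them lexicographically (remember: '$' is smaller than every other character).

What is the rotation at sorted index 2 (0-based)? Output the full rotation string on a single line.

All 10 rotations (rotation i = S[i:]+S[:i]):
  rot[0] = wallaby7F$
  rot[1] = allaby7F$w
  rot[2] = llaby7F$wa
  rot[3] = laby7F$wal
  rot[4] = aby7F$wall
  rot[5] = by7F$walla
  rot[6] = y7F$wallab
  rot[7] = 7F$wallaby
  rot[8] = F$wallaby7
  rot[9] = $wallaby7F
Sorted (with $ < everything):
  sorted[0] = $wallaby7F
  sorted[1] = 7F$wallaby
  sorted[2] = F$wallaby7
  sorted[3] = aby7F$wall
  sorted[4] = allaby7F$w
  sorted[5] = by7F$walla
  sorted[6] = laby7F$wal
  sorted[7] = llaby7F$wa
  sorted[8] = wallaby7F$
  sorted[9] = y7F$wallab
sorted[2] = F$wallaby7

Answer: F$wallaby7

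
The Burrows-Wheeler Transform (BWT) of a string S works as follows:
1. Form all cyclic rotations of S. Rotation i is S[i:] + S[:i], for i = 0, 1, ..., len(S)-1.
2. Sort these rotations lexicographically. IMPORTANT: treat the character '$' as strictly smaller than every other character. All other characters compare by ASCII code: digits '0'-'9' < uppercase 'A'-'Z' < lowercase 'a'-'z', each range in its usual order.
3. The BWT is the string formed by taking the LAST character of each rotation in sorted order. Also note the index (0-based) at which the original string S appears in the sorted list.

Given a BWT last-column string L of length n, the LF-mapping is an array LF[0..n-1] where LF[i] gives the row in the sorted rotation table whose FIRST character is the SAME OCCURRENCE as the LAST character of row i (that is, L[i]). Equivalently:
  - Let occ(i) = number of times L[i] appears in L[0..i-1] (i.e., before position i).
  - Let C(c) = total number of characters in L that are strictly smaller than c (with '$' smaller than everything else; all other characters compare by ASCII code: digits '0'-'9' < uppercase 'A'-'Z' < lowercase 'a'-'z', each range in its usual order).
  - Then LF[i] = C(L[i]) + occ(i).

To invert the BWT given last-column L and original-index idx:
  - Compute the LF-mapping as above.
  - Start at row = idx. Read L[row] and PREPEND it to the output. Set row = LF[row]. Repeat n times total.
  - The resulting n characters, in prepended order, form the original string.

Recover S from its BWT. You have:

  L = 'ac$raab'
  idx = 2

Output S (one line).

LF mapping: 1 5 0 6 2 3 4
Walk LF starting at row 2, prepending L[row]:
  step 1: row=2, L[2]='$', prepend. Next row=LF[2]=0
  step 2: row=0, L[0]='a', prepend. Next row=LF[0]=1
  step 3: row=1, L[1]='c', prepend. Next row=LF[1]=5
  step 4: row=5, L[5]='a', prepend. Next row=LF[5]=3
  step 5: row=3, L[3]='r', prepend. Next row=LF[3]=6
  step 6: row=6, L[6]='b', prepend. Next row=LF[6]=4
  step 7: row=4, L[4]='a', prepend. Next row=LF[4]=2
Reversed output: abraca$

Answer: abraca$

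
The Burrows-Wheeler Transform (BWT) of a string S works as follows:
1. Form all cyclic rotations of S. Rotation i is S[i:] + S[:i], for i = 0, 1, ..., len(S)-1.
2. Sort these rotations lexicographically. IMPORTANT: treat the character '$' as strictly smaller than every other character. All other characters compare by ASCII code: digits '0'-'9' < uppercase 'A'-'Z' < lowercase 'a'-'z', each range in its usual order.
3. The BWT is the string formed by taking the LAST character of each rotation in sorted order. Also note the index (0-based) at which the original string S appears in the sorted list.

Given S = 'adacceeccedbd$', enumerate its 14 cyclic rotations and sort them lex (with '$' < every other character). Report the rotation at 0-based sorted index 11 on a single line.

Answer: eccedbd$adacce

Derivation:
All 14 rotations (rotation i = S[i:]+S[:i]):
  rot[0] = adacceeccedbd$
  rot[1] = dacceeccedbd$a
  rot[2] = acceeccedbd$ad
  rot[3] = cceeccedbd$ada
  rot[4] = ceeccedbd$adac
  rot[5] = eeccedbd$adacc
  rot[6] = eccedbd$adacce
  rot[7] = ccedbd$adaccee
  rot[8] = cedbd$adacceec
  rot[9] = edbd$adacceecc
  rot[10] = dbd$adacceecce
  rot[11] = bd$adacceecced
  rot[12] = d$adacceeccedb
  rot[13] = $adacceeccedbd
Sorted (with $ < everything):
  sorted[0] = $adacceeccedbd
  sorted[1] = acceeccedbd$ad
  sorted[2] = adacceeccedbd$
  sorted[3] = bd$adacceecced
  sorted[4] = ccedbd$adaccee
  sorted[5] = cceeccedbd$ada
  sorted[6] = cedbd$adacceec
  sorted[7] = ceeccedbd$adac
  sorted[8] = d$adacceeccedb
  sorted[9] = dacceeccedbd$a
  sorted[10] = dbd$adacceecce
  sorted[11] = eccedbd$adacce
  sorted[12] = edbd$adacceecc
  sorted[13] = eeccedbd$adacc
sorted[11] = eccedbd$adacce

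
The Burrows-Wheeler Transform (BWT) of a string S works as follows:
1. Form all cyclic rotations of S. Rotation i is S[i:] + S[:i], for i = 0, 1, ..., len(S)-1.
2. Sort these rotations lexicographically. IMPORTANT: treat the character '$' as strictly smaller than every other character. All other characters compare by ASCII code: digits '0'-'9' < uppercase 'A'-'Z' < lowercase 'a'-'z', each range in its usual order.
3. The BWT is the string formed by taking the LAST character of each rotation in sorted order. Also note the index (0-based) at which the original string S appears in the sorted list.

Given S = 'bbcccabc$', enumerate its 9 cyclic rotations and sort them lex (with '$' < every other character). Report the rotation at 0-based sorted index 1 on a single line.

Answer: abc$bbccc

Derivation:
All 9 rotations (rotation i = S[i:]+S[:i]):
  rot[0] = bbcccabc$
  rot[1] = bcccabc$b
  rot[2] = cccabc$bb
  rot[3] = ccabc$bbc
  rot[4] = cabc$bbcc
  rot[5] = abc$bbccc
  rot[6] = bc$bbccca
  rot[7] = c$bbcccab
  rot[8] = $bbcccabc
Sorted (with $ < everything):
  sorted[0] = $bbcccabc
  sorted[1] = abc$bbccc
  sorted[2] = bbcccabc$
  sorted[3] = bc$bbccca
  sorted[4] = bcccabc$b
  sorted[5] = c$bbcccab
  sorted[6] = cabc$bbcc
  sorted[7] = ccabc$bbc
  sorted[8] = cccabc$bb
sorted[1] = abc$bbccc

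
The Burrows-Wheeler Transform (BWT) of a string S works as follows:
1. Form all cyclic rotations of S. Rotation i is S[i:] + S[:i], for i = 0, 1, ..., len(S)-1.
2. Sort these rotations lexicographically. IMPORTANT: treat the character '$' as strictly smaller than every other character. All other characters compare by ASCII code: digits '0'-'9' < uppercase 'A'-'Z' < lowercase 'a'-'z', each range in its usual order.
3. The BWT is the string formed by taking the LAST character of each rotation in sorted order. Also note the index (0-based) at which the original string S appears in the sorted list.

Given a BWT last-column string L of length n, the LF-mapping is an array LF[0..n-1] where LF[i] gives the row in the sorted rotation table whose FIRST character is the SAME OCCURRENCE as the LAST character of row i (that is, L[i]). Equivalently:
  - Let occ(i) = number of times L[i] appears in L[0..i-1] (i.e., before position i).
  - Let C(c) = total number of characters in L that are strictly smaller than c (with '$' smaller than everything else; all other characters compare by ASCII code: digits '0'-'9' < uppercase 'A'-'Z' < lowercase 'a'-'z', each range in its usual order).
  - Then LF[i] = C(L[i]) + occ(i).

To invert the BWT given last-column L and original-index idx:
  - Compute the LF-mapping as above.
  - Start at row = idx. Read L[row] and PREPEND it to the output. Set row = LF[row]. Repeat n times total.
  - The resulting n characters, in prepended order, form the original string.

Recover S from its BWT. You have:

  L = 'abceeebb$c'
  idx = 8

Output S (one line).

Answer: ebebcecba$

Derivation:
LF mapping: 1 2 5 7 8 9 3 4 0 6
Walk LF starting at row 8, prepending L[row]:
  step 1: row=8, L[8]='$', prepend. Next row=LF[8]=0
  step 2: row=0, L[0]='a', prepend. Next row=LF[0]=1
  step 3: row=1, L[1]='b', prepend. Next row=LF[1]=2
  step 4: row=2, L[2]='c', prepend. Next row=LF[2]=5
  step 5: row=5, L[5]='e', prepend. Next row=LF[5]=9
  step 6: row=9, L[9]='c', prepend. Next row=LF[9]=6
  step 7: row=6, L[6]='b', prepend. Next row=LF[6]=3
  step 8: row=3, L[3]='e', prepend. Next row=LF[3]=7
  step 9: row=7, L[7]='b', prepend. Next row=LF[7]=4
  step 10: row=4, L[4]='e', prepend. Next row=LF[4]=8
Reversed output: ebebcecba$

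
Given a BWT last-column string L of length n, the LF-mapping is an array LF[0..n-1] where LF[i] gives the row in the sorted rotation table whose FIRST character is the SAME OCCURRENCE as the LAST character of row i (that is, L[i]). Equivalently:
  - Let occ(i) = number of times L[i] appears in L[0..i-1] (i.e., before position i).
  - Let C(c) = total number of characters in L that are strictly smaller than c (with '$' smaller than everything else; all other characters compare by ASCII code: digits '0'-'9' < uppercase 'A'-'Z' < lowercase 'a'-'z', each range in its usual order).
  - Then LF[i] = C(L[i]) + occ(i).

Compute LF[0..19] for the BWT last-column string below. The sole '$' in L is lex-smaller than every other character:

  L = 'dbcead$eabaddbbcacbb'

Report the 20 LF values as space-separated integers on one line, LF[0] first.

Answer: 14 5 11 18 1 15 0 19 2 6 3 16 17 7 8 12 4 13 9 10

Derivation:
Char counts: '$':1, 'a':4, 'b':6, 'c':3, 'd':4, 'e':2
C (first-col start): C('$')=0, C('a')=1, C('b')=5, C('c')=11, C('d')=14, C('e')=18
L[0]='d': occ=0, LF[0]=C('d')+0=14+0=14
L[1]='b': occ=0, LF[1]=C('b')+0=5+0=5
L[2]='c': occ=0, LF[2]=C('c')+0=11+0=11
L[3]='e': occ=0, LF[3]=C('e')+0=18+0=18
L[4]='a': occ=0, LF[4]=C('a')+0=1+0=1
L[5]='d': occ=1, LF[5]=C('d')+1=14+1=15
L[6]='$': occ=0, LF[6]=C('$')+0=0+0=0
L[7]='e': occ=1, LF[7]=C('e')+1=18+1=19
L[8]='a': occ=1, LF[8]=C('a')+1=1+1=2
L[9]='b': occ=1, LF[9]=C('b')+1=5+1=6
L[10]='a': occ=2, LF[10]=C('a')+2=1+2=3
L[11]='d': occ=2, LF[11]=C('d')+2=14+2=16
L[12]='d': occ=3, LF[12]=C('d')+3=14+3=17
L[13]='b': occ=2, LF[13]=C('b')+2=5+2=7
L[14]='b': occ=3, LF[14]=C('b')+3=5+3=8
L[15]='c': occ=1, LF[15]=C('c')+1=11+1=12
L[16]='a': occ=3, LF[16]=C('a')+3=1+3=4
L[17]='c': occ=2, LF[17]=C('c')+2=11+2=13
L[18]='b': occ=4, LF[18]=C('b')+4=5+4=9
L[19]='b': occ=5, LF[19]=C('b')+5=5+5=10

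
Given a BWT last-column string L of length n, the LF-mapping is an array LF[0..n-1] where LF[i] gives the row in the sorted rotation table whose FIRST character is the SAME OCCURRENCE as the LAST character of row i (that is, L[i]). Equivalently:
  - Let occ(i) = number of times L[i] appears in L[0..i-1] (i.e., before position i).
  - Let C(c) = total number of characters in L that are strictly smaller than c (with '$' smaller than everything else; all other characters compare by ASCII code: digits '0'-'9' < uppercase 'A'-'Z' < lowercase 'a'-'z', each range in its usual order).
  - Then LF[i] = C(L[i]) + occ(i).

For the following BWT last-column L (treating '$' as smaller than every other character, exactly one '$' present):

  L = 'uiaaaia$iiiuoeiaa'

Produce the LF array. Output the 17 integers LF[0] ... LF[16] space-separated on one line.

Answer: 15 8 1 2 3 9 4 0 10 11 12 16 14 7 13 5 6

Derivation:
Char counts: '$':1, 'a':6, 'e':1, 'i':6, 'o':1, 'u':2
C (first-col start): C('$')=0, C('a')=1, C('e')=7, C('i')=8, C('o')=14, C('u')=15
L[0]='u': occ=0, LF[0]=C('u')+0=15+0=15
L[1]='i': occ=0, LF[1]=C('i')+0=8+0=8
L[2]='a': occ=0, LF[2]=C('a')+0=1+0=1
L[3]='a': occ=1, LF[3]=C('a')+1=1+1=2
L[4]='a': occ=2, LF[4]=C('a')+2=1+2=3
L[5]='i': occ=1, LF[5]=C('i')+1=8+1=9
L[6]='a': occ=3, LF[6]=C('a')+3=1+3=4
L[7]='$': occ=0, LF[7]=C('$')+0=0+0=0
L[8]='i': occ=2, LF[8]=C('i')+2=8+2=10
L[9]='i': occ=3, LF[9]=C('i')+3=8+3=11
L[10]='i': occ=4, LF[10]=C('i')+4=8+4=12
L[11]='u': occ=1, LF[11]=C('u')+1=15+1=16
L[12]='o': occ=0, LF[12]=C('o')+0=14+0=14
L[13]='e': occ=0, LF[13]=C('e')+0=7+0=7
L[14]='i': occ=5, LF[14]=C('i')+5=8+5=13
L[15]='a': occ=4, LF[15]=C('a')+4=1+4=5
L[16]='a': occ=5, LF[16]=C('a')+5=1+5=6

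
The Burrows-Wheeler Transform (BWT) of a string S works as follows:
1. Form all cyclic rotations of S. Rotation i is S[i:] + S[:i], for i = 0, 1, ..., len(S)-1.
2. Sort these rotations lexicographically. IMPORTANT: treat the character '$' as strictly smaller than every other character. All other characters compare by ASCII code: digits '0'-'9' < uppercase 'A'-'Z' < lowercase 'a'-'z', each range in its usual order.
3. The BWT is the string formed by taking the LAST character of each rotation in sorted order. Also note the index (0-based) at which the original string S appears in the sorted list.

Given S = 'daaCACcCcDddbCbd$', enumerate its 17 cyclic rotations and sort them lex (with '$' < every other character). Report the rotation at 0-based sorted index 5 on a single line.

Answer: CcDddbCbd$daaCACc

Derivation:
All 17 rotations (rotation i = S[i:]+S[:i]):
  rot[0] = daaCACcCcDddbCbd$
  rot[1] = aaCACcCcDddbCbd$d
  rot[2] = aCACcCcDddbCbd$da
  rot[3] = CACcCcDddbCbd$daa
  rot[4] = ACcCcDddbCbd$daaC
  rot[5] = CcCcDddbCbd$daaCA
  rot[6] = cCcDddbCbd$daaCAC
  rot[7] = CcDddbCbd$daaCACc
  rot[8] = cDddbCbd$daaCACcC
  rot[9] = DddbCbd$daaCACcCc
  rot[10] = ddbCbd$daaCACcCcD
  rot[11] = dbCbd$daaCACcCcDd
  rot[12] = bCbd$daaCACcCcDdd
  rot[13] = Cbd$daaCACcCcDddb
  rot[14] = bd$daaCACcCcDddbC
  rot[15] = d$daaCACcCcDddbCb
  rot[16] = $daaCACcCcDddbCbd
Sorted (with $ < everything):
  sorted[0] = $daaCACcCcDddbCbd
  sorted[1] = ACcCcDddbCbd$daaC
  sorted[2] = CACcCcDddbCbd$daa
  sorted[3] = Cbd$daaCACcCcDddb
  sorted[4] = CcCcDddbCbd$daaCA
  sorted[5] = CcDddbCbd$daaCACc
  sorted[6] = DddbCbd$daaCACcCc
  sorted[7] = aCACcCcDddbCbd$da
  sorted[8] = aaCACcCcDddbCbd$d
  sorted[9] = bCbd$daaCACcCcDdd
  sorted[10] = bd$daaCACcCcDddbC
  sorted[11] = cCcDddbCbd$daaCAC
  sorted[12] = cDddbCbd$daaCACcC
  sorted[13] = d$daaCACcCcDddbCb
  sorted[14] = daaCACcCcDddbCbd$
  sorted[15] = dbCbd$daaCACcCcDd
  sorted[16] = ddbCbd$daaCACcCcD
sorted[5] = CcDddbCbd$daaCACc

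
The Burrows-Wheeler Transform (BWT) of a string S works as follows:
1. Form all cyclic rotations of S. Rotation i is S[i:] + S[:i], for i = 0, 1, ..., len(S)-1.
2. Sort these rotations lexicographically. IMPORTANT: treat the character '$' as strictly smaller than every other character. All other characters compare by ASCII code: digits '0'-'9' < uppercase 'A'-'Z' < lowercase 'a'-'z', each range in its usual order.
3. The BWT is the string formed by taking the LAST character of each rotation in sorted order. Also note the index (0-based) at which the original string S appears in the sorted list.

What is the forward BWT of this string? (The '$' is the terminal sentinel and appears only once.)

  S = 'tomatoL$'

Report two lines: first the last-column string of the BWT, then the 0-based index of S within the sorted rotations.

All 8 rotations (rotation i = S[i:]+S[:i]):
  rot[0] = tomatoL$
  rot[1] = omatoL$t
  rot[2] = matoL$to
  rot[3] = atoL$tom
  rot[4] = toL$toma
  rot[5] = oL$tomat
  rot[6] = L$tomato
  rot[7] = $tomatoL
Sorted (with $ < everything):
  sorted[0] = $tomatoL  (last char: 'L')
  sorted[1] = L$tomato  (last char: 'o')
  sorted[2] = atoL$tom  (last char: 'm')
  sorted[3] = matoL$to  (last char: 'o')
  sorted[4] = oL$tomat  (last char: 't')
  sorted[5] = omatoL$t  (last char: 't')
  sorted[6] = toL$toma  (last char: 'a')
  sorted[7] = tomatoL$  (last char: '$')
Last column: Lomotta$
Original string S is at sorted index 7

Answer: Lomotta$
7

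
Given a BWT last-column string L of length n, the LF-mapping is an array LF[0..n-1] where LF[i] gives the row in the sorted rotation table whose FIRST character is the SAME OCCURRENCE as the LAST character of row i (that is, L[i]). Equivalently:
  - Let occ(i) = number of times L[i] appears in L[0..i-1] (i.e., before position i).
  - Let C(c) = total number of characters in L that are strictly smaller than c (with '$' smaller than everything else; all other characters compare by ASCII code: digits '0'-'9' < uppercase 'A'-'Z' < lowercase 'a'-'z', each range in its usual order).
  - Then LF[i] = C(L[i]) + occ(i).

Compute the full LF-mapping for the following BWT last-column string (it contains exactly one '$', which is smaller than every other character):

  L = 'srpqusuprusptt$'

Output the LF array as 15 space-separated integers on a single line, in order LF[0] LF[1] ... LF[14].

Char counts: '$':1, 'p':3, 'q':1, 'r':2, 's':3, 't':2, 'u':3
C (first-col start): C('$')=0, C('p')=1, C('q')=4, C('r')=5, C('s')=7, C('t')=10, C('u')=12
L[0]='s': occ=0, LF[0]=C('s')+0=7+0=7
L[1]='r': occ=0, LF[1]=C('r')+0=5+0=5
L[2]='p': occ=0, LF[2]=C('p')+0=1+0=1
L[3]='q': occ=0, LF[3]=C('q')+0=4+0=4
L[4]='u': occ=0, LF[4]=C('u')+0=12+0=12
L[5]='s': occ=1, LF[5]=C('s')+1=7+1=8
L[6]='u': occ=1, LF[6]=C('u')+1=12+1=13
L[7]='p': occ=1, LF[7]=C('p')+1=1+1=2
L[8]='r': occ=1, LF[8]=C('r')+1=5+1=6
L[9]='u': occ=2, LF[9]=C('u')+2=12+2=14
L[10]='s': occ=2, LF[10]=C('s')+2=7+2=9
L[11]='p': occ=2, LF[11]=C('p')+2=1+2=3
L[12]='t': occ=0, LF[12]=C('t')+0=10+0=10
L[13]='t': occ=1, LF[13]=C('t')+1=10+1=11
L[14]='$': occ=0, LF[14]=C('$')+0=0+0=0

Answer: 7 5 1 4 12 8 13 2 6 14 9 3 10 11 0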